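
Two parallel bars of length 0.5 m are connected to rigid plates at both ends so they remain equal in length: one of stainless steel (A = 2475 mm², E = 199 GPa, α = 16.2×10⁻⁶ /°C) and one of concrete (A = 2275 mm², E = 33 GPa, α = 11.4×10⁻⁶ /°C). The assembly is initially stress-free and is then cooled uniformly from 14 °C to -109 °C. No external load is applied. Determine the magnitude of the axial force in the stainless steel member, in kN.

The stainless steel has the larger α, so on cooling it would change length more than the concrete if both were free. The rigid plates force a common final length, so the stainless steel is put into tension and the concrete into compression, with equal and opposite forces P (no external load).
Compatibility of the two members (thermal + elastic change equal): (α₁ − α₂)ΔT = P·[1/(A₁E₁) + 1/(A₂E₂)].
|α₁ − α₂|·ΔT = 4.8×10⁻⁶ × 123 = 0.0005904.
1/(A₁E₁) + 1/(A₂E₂) = 1/(2475×199×10³) + 1/(2275×33×10³) = 1.535×10⁻⁸ N⁻¹.
So P = 0.0005904 / 1.535×10⁻⁸ = 38.46 kN.

P ≈ 38.5 kN (tensile in the stainless steel)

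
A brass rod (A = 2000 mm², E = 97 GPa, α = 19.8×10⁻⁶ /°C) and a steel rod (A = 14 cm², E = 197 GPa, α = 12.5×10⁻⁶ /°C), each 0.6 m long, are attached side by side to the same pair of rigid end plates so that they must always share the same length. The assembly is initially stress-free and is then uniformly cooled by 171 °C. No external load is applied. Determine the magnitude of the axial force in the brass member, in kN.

P ≈ 142 kN (tensile in the brass)

Equilibrium of a rigid end plate with no external load gives equal and opposite internal forces ±P in the two members. Since α_{brass} > α_{steel}, cooling drives the brass into tension and the steel into compression.
Setting the final lengths equal and cancelling L: (α₁ − α₂)ΔT = P/(A₁E₁) + P/(A₂E₂).
|α₁ − α₂|·ΔT = 7.3×10⁻⁶ × 171 = 0.001248.
1/(A₁E₁) + 1/(A₂E₂) = 1/(2000×97×10³) + 1/(1400×197×10³) = 8.78×10⁻⁹ N⁻¹.
So P = 0.001248 / 8.78×10⁻⁹ = 142.2 kN.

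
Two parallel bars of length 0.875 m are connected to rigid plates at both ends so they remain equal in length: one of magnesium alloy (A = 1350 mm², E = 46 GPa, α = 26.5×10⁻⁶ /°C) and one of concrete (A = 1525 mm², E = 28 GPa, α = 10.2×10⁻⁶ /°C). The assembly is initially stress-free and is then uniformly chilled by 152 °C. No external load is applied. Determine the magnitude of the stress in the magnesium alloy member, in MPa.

The magnesium alloy has the larger α, so on cooling it would change length more than the concrete if both were free. The rigid plates force a common final length, so the magnesium alloy is put into tension and the concrete into compression, with equal and opposite forces P (no external load).
Compatibility of the two members (thermal + elastic change equal): (α₁ − α₂)ΔT = P·[1/(A₁E₁) + 1/(A₂E₂)].
|α₁ − α₂|·ΔT = 16.3×10⁻⁶ × 152 = 0.002478.
1/(A₁E₁) + 1/(A₂E₂) = 1/(1350×46×10³) + 1/(1525×28×10³) = 3.952×10⁻⁸ N⁻¹.
P = 0.002478 / 3.952×10⁻⁸ = 62690 N = 62.69 kN.
σ_{magnesium alloy} = P/A₁ = 62690/1350 = 46.44 MPa, tensile.

σ ≈ 46.4 MPa (tensile)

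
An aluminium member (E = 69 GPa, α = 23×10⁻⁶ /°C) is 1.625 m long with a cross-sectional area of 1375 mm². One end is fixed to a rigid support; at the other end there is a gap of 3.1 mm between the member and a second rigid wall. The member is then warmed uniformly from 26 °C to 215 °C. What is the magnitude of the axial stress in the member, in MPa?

If the wall were absent the member would grow by αΔT L = 23×10⁻⁶ × 189 × 1625 = 7.064 mm.
After closing the 3.1 mm clearance, 7.064 − 3.1 = 3.964 mm of expansion remains to be suppressed by the wall.
That suppressed elongation corresponds to σ = E·Δ/L = 69×10³ × 3.964/1625 = 168.3 MPa.

σ ≈ 168 MPa (compressive)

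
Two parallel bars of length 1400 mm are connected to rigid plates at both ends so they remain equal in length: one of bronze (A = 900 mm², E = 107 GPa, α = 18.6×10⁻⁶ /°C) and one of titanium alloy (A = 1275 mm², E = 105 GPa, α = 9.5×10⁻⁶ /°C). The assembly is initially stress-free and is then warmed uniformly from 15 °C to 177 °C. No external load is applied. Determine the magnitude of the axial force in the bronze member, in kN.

P ≈ 82.6 kN (compressive in the bronze)

Both members must finish at the same length. With the larger α, the bronze tends to over-expand; the plates restrain it, putting the bronze in compression and the titanium alloy in tension. With no external load the two internal forces are equal and opposite, magnitude P.
Compatibility of the two members (thermal + elastic change equal): (α₁ − α₂)ΔT = P·[1/(A₁E₁) + 1/(A₂E₂)].
|α₁ − α₂|·ΔT = 9.1×10⁻⁶ × 162 = 0.001474.
1/(A₁E₁) + 1/(A₂E₂) = 1/(900×107×10³) + 1/(1275×105×10³) = 1.785×10⁻⁸ N⁻¹.
So P = 0.001474 / 1.785×10⁻⁸ = 82.57 kN.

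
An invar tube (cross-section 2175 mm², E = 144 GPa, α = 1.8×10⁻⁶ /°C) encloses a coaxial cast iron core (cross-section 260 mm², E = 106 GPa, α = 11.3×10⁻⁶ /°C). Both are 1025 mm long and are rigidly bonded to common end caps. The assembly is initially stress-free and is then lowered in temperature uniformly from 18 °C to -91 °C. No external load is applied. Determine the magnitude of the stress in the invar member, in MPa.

Both members must finish at the same length. With the larger α, the cast iron tends to over-contract; the plates restrain it, putting the cast iron in tension and the invar in compression. With no external load the two internal forces are equal and opposite, magnitude P.
Compatibility of the two members (thermal + elastic change equal): (α₁ − α₂)ΔT = P·[1/(A₁E₁) + 1/(A₂E₂)].
|α₁ − α₂|·ΔT = 9.5×10⁻⁶ × 109 = 0.001035.
1/(A₁E₁) + 1/(A₂E₂) = 1/(2175×144×10³) + 1/(260×106×10³) = 3.948×10⁻⁸ N⁻¹.
So P = 0.001035 / 3.948×10⁻⁸ = 26.23 kN.
σ_{invar} = P/A₁ = 26230/2175 = 12.06 MPa, compressive.

σ ≈ 12.1 MPa (compressive)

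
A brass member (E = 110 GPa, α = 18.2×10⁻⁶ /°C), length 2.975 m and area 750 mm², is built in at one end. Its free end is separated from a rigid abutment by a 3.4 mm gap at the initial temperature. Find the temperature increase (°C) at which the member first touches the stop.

Contact occurs when the free expansion equals the gap: αΔT L = 3.4 mm.
So ΔT = g/(αL) = 3.4/(18.2×10⁻⁶ × 2975) = 62.79 °C.

ΔT ≈ 62.8 °C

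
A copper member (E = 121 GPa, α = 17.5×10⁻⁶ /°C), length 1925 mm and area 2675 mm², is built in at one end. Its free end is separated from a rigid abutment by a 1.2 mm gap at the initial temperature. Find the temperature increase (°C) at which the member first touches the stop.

Contact occurs when the free expansion equals the gap: αΔT L = 1.2 mm.
ΔT = 1.2 / (17.5×10⁻⁶ × 1925) = 35.62 °C.

ΔT ≈ 35.6 °C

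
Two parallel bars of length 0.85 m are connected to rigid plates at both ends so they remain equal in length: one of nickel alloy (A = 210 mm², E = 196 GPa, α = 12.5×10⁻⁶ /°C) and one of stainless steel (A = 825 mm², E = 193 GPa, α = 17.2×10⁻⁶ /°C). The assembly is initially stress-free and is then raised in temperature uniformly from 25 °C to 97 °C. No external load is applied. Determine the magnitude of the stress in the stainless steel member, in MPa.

The stainless steel has the larger α, so on heating it would change length more than the nickel alloy if both were free. The rigid plates force a common final length, so the stainless steel is put into compression and the nickel alloy into tension, with equal and opposite forces P (no external load).
Setting the final lengths equal and cancelling L: (α₁ − α₂)ΔT = P/(A₁E₁) + P/(A₂E₂).
|α₁ − α₂|·ΔT = 4.7×10⁻⁶ × 72 = 0.0003384.
1/(A₁E₁) + 1/(A₂E₂) = 1/(210×196×10³) + 1/(825×193×10³) = 3.058×10⁻⁸ N⁻¹.
So P = 0.0003384 / 3.058×10⁻⁸ = 11.07 kN.
σ_{stainless steel} = P/A₂ = 11070/825 = 13.42 MPa, compressive.

σ ≈ 13.4 MPa (compressive)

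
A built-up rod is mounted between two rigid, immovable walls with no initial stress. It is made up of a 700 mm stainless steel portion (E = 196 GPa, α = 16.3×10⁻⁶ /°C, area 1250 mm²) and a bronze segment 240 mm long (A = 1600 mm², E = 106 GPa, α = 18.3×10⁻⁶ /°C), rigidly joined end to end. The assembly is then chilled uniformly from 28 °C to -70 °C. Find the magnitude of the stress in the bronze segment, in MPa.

σ ≈ 227 MPa (tensile)

Free thermal contraction of the whole bar: Σ αᵢΔT Lᵢ = 16.3×10⁻⁶×98×700 + 18.3×10⁻⁶×98×240 = 1.549 mm.
Since the ends are fixed, an axial force P builds up, equal in every segment, with P · Σ Lᵢ/(AᵢEᵢ) = δ_free.
The series flexibility is Σ Lᵢ/(AᵢEᵢ) = 700/(1250×196×10³) + 240/(1600×106×10³) = 4.272×10⁻⁶ mm/N.
P = 1.549 / 4.272×10⁻⁶ = 362500 N = 362.5 kN, tensile.
σ_{bronze} = P / A = 362500 / 1600 = 226.5 MPa.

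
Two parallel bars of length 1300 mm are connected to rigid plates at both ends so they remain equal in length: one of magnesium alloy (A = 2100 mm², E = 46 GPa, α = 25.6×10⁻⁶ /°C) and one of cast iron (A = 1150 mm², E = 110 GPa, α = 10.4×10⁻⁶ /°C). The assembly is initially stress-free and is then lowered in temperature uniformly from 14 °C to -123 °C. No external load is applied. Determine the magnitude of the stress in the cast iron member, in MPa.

Both members must finish at the same length. With the larger α, the magnesium alloy tends to over-contract; the plates restrain it, putting the magnesium alloy in tension and the cast iron in compression. With no external load the two internal forces are equal and opposite, magnitude P.
Equating the net (thermal + elastic) strains gives |α₁ − α₂|·ΔT = P·[1/(A₁E₁) + 1/(A₂E₂)].
|α₁ − α₂|·ΔT = 15.2×10⁻⁶ × 137 = 0.002082.
1/(A₁E₁) + 1/(A₂E₂) = 1/(2100×46×10³) + 1/(1150×110×10³) = 1.826×10⁻⁸ N⁻¹.
So P = 0.002082 / 1.826×10⁻⁸ = 114.1 kN.
σ_{cast iron} = P/A₂ = 114100/1150 = 99.18 MPa, compressive.

σ ≈ 99.2 MPa (compressive)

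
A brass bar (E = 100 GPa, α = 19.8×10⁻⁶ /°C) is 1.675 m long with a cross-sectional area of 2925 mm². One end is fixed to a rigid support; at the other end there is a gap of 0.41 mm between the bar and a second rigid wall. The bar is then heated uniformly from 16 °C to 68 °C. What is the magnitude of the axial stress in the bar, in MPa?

σ ≈ 78.5 MPa (compressive)

Free thermal elongation = αΔT L = 19.8×10⁻⁶ × 52 × 1675 = 1.725 mm.
This exceeds the 0.41 mm gap, so the wall pushes back. The portion of expansion that must be recovered elastically is δ_free − gap = 1.725 − 0.41 = 1.315 mm.
Compatibility: PL/(AE) = 1.315 mm, so σ = P/A = E × (1.315/1675) = 78.48 MPa.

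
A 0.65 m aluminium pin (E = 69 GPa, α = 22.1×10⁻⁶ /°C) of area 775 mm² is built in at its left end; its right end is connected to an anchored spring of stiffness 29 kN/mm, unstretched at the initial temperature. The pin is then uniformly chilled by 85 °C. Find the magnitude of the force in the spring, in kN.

Free thermal contraction: δ_free = αΔT L = 22.1×10⁻⁶ × 85 × 650 = 1.221 mm.
With a force P in the spring, the elastic change of the pin is PL/(AE) and that of the spring is P/k; compatibility requires their sum to equal δ_free.
So P = δ_free / [L/(AE) + 1/k] = 1.221 / [ 650/(775×69×10³) + 1/(29×10³) ].
P = 1.221 / 4.664×10⁻⁵ = 26180 N.

P ≈ 26.2 kN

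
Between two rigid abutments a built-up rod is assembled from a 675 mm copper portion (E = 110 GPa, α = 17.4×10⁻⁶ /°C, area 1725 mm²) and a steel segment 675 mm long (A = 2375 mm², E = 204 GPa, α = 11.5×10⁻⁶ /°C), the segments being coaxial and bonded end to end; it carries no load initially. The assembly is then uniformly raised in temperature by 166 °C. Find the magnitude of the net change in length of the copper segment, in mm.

|ΔL| ≈ 0.377 mm

Free thermal expansion of the whole bar: Σ αᵢΔT Lᵢ = 17.4×10⁻⁶×166×675 + 11.5×10⁻⁶×166×675 = 3.238 mm.
The walls prevent any net length change, so an axial force P (same in every segment) develops. Compatibility: P · Σ Lᵢ/(AᵢEᵢ) = δ_free.
The series flexibility is Σ Lᵢ/(AᵢEᵢ) = 675/(1725×110×10³) + 675/(2375×204×10³) = 4.951×10⁻⁶ mm/N.
Hence P = δ_free / Σ(L/AE) = 3.238/4.951×10⁻⁶ = 654.1 kN (compressive).
For the copper segment, free thermal change = 17.4×10⁻⁶×166×675 = 1.95 mm and elastic change from P = 654100×675/(1725×110×10³) = 2.327 mm; these oppose, so the net change is 0.377 mm (segment shortens).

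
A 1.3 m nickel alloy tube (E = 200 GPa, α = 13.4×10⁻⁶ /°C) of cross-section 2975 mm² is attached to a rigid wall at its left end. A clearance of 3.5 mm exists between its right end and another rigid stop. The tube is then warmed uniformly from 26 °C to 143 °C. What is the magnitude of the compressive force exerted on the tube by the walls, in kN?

Unrestrained expansion: δ_free = αΔT L = 13.4×10⁻⁶ × 117 × 1300 = 2.038 mm.
This is smaller than the 3.5 mm clearance, so the tube expands freely without reaching the stop — the stress is zero.

P ≈ 0 kN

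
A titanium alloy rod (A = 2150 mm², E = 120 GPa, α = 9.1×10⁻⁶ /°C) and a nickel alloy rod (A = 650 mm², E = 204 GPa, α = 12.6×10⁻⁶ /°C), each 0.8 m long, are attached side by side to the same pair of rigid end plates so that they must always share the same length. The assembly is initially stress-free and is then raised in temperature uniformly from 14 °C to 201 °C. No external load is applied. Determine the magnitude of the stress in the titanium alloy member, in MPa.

σ ≈ 26.7 MPa (tensile)

The nickel alloy has the larger α, so on heating it would change length more than the titanium alloy if both were free. The rigid plates force a common final length, so the nickel alloy is put into compression and the titanium alloy into tension, with equal and opposite forces P (no external load).
Equating the net (thermal + elastic) strains gives |α₁ − α₂|·ΔT = P·[1/(A₁E₁) + 1/(A₂E₂)].
|α₁ − α₂|·ΔT = 3.5×10⁻⁶ × 187 = 0.0006545.
1/(A₁E₁) + 1/(A₂E₂) = 1/(2150×120×10³) + 1/(650×204×10³) = 1.142×10⁻⁸ N⁻¹.
So P = 0.0006545 / 1.142×10⁻⁸ = 57.32 kN.
σ_{titanium alloy} = P/A₁ = 57320/2150 = 26.66 MPa, tensile.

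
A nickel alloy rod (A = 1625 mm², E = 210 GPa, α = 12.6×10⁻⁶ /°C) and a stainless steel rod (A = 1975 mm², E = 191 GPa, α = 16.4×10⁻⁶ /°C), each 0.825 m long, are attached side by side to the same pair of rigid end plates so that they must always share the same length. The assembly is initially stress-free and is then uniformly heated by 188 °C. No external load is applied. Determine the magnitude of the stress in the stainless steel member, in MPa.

Equilibrium of a rigid end plate with no external load gives equal and opposite internal forces ±P in the two members. Since α_{stainless steel} > α_{nickel alloy}, heating drives the stainless steel into compression and the nickel alloy into tension.
Equating the net (thermal + elastic) strains gives |α₁ − α₂|·ΔT = P·[1/(A₁E₁) + 1/(A₂E₂)].
|α₁ − α₂|·ΔT = 3.8×10⁻⁶ × 188 = 0.0007144.
1/(A₁E₁) + 1/(A₂E₂) = 1/(1625×210×10³) + 1/(1975×191×10³) = 5.581×10⁻⁹ N⁻¹.
So P = 0.0007144 / 5.581×10⁻⁹ = 128 kN.
σ_{stainless steel} = P/A₂ = 128000/1975 = 64.81 MPa, compressive.

σ ≈ 64.8 MPa (compressive)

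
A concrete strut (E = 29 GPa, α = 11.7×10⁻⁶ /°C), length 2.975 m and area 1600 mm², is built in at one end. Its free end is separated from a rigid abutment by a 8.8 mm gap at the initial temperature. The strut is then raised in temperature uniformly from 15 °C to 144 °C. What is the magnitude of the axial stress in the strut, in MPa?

σ ≈ 0 MPa

Unrestrained expansion: δ_free = αΔT L = 11.7×10⁻⁶ × 129 × 2975 = 4.49 mm.
This is smaller than the 8.8 mm clearance, so the strut expands freely without reaching the stop — the stress is zero.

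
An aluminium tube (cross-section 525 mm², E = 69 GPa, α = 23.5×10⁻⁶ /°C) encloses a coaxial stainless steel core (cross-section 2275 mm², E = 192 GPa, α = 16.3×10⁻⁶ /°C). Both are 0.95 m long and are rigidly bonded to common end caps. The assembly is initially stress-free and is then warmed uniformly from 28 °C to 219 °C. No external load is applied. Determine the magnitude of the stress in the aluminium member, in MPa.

Equilibrium of a rigid end plate with no external load gives equal and opposite internal forces ±P in the two members. Since α_{aluminium} > α_{stainless steel}, heating drives the aluminium into compression and the stainless steel into tension.
Compatibility of the two members (thermal + elastic change equal): (α₁ − α₂)ΔT = P·[1/(A₁E₁) + 1/(A₂E₂)].
|α₁ − α₂|·ΔT = 7.2×10⁻⁶ × 191 = 0.001375.
1/(A₁E₁) + 1/(A₂E₂) = 1/(525×69×10³) + 1/(2275×192×10³) = 2.989×10⁻⁸ N⁻¹.
So P = 0.001375 / 2.989×10⁻⁸ = 46 kN.
σ_{aluminium} = P/A₁ = 46000/525 = 87.62 MPa, compressive.

σ ≈ 87.6 MPa (compressive)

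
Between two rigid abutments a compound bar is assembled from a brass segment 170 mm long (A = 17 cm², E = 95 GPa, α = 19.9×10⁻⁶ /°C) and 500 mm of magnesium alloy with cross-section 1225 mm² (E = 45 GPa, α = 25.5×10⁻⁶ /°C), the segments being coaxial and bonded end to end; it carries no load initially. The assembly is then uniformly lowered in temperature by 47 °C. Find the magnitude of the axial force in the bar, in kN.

Free thermal contraction of the whole bar: Σ αᵢΔT Lᵢ = 19.9×10⁻⁶×47×170 + 25.5×10⁻⁶×47×500 = 0.7583 mm.
The walls prevent any net length change, so an axial force P (same in every segment) develops. Compatibility: P · Σ Lᵢ/(AᵢEᵢ) = δ_free.
Σ Lᵢ/(AᵢEᵢ) = 170/(1700×95×10³) + 500/(1225×45×10³) = 1.012×10⁻⁵ mm/N.
Hence P = δ_free / Σ(L/AE) = 0.7583/1.012×10⁻⁵ = 74.9 kN (tensile).

P ≈ 74.9 kN (tensile)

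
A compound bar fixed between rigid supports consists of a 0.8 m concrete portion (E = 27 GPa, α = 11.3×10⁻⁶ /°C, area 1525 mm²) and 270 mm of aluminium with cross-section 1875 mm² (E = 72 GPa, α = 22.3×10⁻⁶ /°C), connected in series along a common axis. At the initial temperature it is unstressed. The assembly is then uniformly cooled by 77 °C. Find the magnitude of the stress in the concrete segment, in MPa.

σ ≈ 35.5 MPa (tensile)

If the supports were absent, the total length change would be Σ αᵢΔT Lᵢ = 11.3×10⁻⁶×77×800 + 22.3×10⁻⁶×77×270 = 1.16 mm.
Since the ends are fixed, an axial force P builds up, equal in every segment, with P · Σ Lᵢ/(AᵢEᵢ) = δ_free.
Σ Lᵢ/(AᵢEᵢ) = 800/(1525×27×10³) + 270/(1875×72×10³) = 2.143×10⁻⁵ mm/N.
So P = 1.16 / 2.143×10⁻⁵ = 54.12 kN, tensile.
σ_{concrete} = P / A = 54120 / 1525 = 35.49 MPa.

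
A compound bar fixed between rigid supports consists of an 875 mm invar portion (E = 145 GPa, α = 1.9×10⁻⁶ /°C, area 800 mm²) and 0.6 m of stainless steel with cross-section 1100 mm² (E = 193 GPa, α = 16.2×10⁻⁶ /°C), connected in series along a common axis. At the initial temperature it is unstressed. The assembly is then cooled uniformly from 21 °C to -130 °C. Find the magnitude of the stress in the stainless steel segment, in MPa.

σ ≈ 151 MPa (tensile)

With the walls removed the bar would change length by δ_free = Σ αᵢΔT Lᵢ = 1.9×10⁻⁶×151×875 + 16.2×10⁻⁶×151×600 = 1.719 mm.
Since the ends are fixed, an axial force P builds up, equal in every segment, with P · Σ Lᵢ/(AᵢEᵢ) = δ_free.
Σ Lᵢ/(AᵢEᵢ) = 875/(800×145×10³) + 600/(1100×193×10³) = 1.037×10⁻⁵ mm/N.
P = 1.719 / 1.037×10⁻⁵ = 165800 N = 165.8 kN, tensile.
σ_{stainless steel} = P / A = 165800 / 1100 = 150.7 MPa.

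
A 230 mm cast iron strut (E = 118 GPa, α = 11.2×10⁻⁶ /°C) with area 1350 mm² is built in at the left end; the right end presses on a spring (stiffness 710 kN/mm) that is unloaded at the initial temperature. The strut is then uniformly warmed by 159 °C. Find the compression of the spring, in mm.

δ ≈ 0.202 mm

The unrestrained thermal change is αΔT L = 11.2×10⁻⁶ × 159 × 230 = 0.4096 mm.
Let P be the compressive force at the spring. The strut shortens elastically by PL/(AE) and the spring compresses by P/k; together these equal δ_free.
So P = δ_free / [L/(AE) + 1/k] = 0.4096 / [ 230/(1350×118×10³) + 1/(710×10³) ].
P = 0.4096 / 2.852×10⁻⁶ = 143600 N.
Spring compression = P/k = 143600/(710×10³) = 0.2023 mm.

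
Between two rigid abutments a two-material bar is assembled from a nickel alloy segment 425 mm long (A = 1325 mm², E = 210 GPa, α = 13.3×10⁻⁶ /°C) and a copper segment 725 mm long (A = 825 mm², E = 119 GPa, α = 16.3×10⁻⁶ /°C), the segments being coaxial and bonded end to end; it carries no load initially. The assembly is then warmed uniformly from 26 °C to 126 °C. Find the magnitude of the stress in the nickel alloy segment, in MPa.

Free thermal expansion of the whole bar: Σ αᵢΔT Lᵢ = 13.3×10⁻⁶×100×425 + 16.3×10⁻⁶×100×725 = 1.747 mm.
The rigid supports impose zero overall length change; the single axial force P common to all segments must satisfy P Σ Lᵢ/(AᵢEᵢ) = δ_free.
Σ Lᵢ/(AᵢEᵢ) = 425/(1325×210×10³) + 725/(825×119×10³) = 8.912×10⁻⁶ mm/N.
P = 1.747 / 8.912×10⁻⁶ = 196000 N = 196 kN, compressive.
σ_{nickel alloy} = P / A = 196000 / 1325 = 147.9 MPa.

σ ≈ 148 MPa (compressive)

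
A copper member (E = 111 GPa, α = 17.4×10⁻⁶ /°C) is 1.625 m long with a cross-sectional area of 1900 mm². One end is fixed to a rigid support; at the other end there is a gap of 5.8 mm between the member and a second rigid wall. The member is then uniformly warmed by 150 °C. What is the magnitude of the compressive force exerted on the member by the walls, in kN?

P ≈ 0 kN

If the wall were absent the member would grow by αΔT L = 17.4×10⁻⁶ × 150 × 1625 = 4.241 mm.
This is smaller than the 5.8 mm clearance, so the member expands freely without reaching the stop — the stress is zero.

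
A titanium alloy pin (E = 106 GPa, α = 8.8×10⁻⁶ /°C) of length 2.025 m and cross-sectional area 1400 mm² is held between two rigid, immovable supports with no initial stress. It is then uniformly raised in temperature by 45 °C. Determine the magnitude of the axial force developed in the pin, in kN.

With zero net strain, σ = E·αΔT = 106 GPa × 8.8×10⁻⁶ × 45 = 41.98 MPa.
P = AEαΔT = 1400 × 106×10³ × 8.8×10⁻⁶ × 45 = 58.77 kN (compressive).

P ≈ 58.8 kN (compressive)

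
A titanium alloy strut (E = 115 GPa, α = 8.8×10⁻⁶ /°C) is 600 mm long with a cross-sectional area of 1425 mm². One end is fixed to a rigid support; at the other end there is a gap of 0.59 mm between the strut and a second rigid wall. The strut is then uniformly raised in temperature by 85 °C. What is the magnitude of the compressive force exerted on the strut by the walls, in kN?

P ≈ 0 kN

Free thermal elongation = αΔT L = 8.8×10⁻⁶ × 85 × 600 = 0.4488 mm.
Since δ_free = 0.449 mm is less than the 0.59 mm gap, the strut never touches the wall. No axial force develops.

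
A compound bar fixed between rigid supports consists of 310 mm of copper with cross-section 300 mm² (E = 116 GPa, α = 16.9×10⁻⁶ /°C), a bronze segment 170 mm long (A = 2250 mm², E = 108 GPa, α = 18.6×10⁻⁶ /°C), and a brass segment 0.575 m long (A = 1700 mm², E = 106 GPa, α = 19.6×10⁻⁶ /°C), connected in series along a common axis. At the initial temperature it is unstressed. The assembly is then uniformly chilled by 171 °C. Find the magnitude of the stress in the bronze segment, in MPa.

σ ≈ 117 MPa (tensile)

Free thermal contraction of the whole bar: Σ αᵢΔT Lᵢ = 16.9×10⁻⁶×171×310 + 18.6×10⁻⁶×171×170 + 19.6×10⁻⁶×171×575 = 3.364 mm.
The walls prevent any net length change, so an axial force P (same in every segment) develops. Compatibility: P · Σ Lᵢ/(AᵢEᵢ) = δ_free.
Σ Lᵢ/(AᵢEᵢ) = 310/(300×116×10³) + 170/(2250×108×10³) + 575/(1700×106×10³) = 1.28×10⁻⁵ mm/N.
So P = 3.364 / 1.28×10⁻⁵ = 262.8 kN, tensile.
σ_{bronze} = P / A = 262800 / 2250 = 116.8 MPa.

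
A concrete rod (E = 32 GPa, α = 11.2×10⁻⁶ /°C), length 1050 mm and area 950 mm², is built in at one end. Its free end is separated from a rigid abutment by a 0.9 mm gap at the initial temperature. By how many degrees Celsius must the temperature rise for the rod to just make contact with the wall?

ΔT ≈ 76.5 °C

Contact occurs when the free expansion equals the gap: αΔT L = 0.9 mm.
So ΔT = g/(αL) = 0.9/(11.2×10⁻⁶ × 1050) = 76.53 °C.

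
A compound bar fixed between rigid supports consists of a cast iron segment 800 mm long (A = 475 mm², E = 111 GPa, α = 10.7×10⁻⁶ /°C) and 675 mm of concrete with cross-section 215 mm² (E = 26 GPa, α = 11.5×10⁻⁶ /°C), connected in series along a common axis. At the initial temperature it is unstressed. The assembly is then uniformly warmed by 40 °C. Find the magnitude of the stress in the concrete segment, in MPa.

σ ≈ 22.3 MPa (compressive)

With the walls removed the bar would change length by δ_free = Σ αᵢΔT Lᵢ = 10.7×10⁻⁶×40×800 + 11.5×10⁻⁶×40×675 = 0.6529 mm.
The walls prevent any net length change, so an axial force P (same in every segment) develops. Compatibility: P · Σ Lᵢ/(AᵢEᵢ) = δ_free.
Σ Lᵢ/(AᵢEᵢ) = 800/(475×111×10³) + 675/(215×26×10³) = 0.0001359 mm/N.
P = 0.6529 / 0.0001359 = 4803 N = 4.803 kN, compressive.
σ_{concrete} = P / A = 4803 / 215 = 22.34 MPa.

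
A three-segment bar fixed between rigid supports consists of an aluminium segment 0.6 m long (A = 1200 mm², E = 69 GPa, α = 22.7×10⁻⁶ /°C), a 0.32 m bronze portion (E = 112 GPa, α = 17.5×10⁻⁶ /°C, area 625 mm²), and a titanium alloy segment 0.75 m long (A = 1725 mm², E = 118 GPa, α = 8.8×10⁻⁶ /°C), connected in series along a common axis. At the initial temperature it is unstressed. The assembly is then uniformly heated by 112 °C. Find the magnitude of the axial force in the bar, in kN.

Free thermal expansion of the whole bar: Σ αᵢΔT Lᵢ = 22.7×10⁻⁶×112×600 + 17.5×10⁻⁶×112×320 + 8.8×10⁻⁶×112×750 = 2.892 mm.
Since the ends are fixed, an axial force P builds up, equal in every segment, with P · Σ Lᵢ/(AᵢEᵢ) = δ_free.
The series flexibility is Σ Lᵢ/(AᵢEᵢ) = 600/(1200×69×10³) + 320/(625×112×10³) + 750/(1725×118×10³) = 1.55×10⁻⁵ mm/N.
P = 2.892 / 1.55×10⁻⁵ = 186500 N = 186.5 kN, compressive.

P ≈ 187 kN (compressive)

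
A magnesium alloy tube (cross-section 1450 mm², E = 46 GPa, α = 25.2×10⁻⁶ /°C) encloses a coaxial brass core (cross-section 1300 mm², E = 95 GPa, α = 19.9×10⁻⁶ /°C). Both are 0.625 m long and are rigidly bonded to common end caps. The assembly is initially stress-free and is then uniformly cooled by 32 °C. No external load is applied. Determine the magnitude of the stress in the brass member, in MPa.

The magnesium alloy has the larger α, so on cooling it would change length more than the brass if both were free. The rigid plates force a common final length, so the magnesium alloy is put into tension and the brass into compression, with equal and opposite forces P (no external load).
Setting the final lengths equal and cancelling L: (α₁ − α₂)ΔT = P/(A₁E₁) + P/(A₂E₂).
|α₁ − α₂|·ΔT = 5.3×10⁻⁶ × 32 = 0.0001696.
1/(A₁E₁) + 1/(A₂E₂) = 1/(1450×46×10³) + 1/(1300×95×10³) = 2.309×10⁻⁸ N⁻¹.
So P = 0.0001696 / 2.309×10⁻⁸ = 7.345 kN.
σ_{brass} = P/A₂ = 7345/1300 = 5.65 MPa, compressive.

σ ≈ 5.65 MPa (compressive)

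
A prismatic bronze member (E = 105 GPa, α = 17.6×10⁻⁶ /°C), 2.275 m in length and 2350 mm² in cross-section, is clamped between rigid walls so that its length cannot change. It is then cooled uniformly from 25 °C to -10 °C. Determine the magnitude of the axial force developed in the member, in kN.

P ≈ 152 kN (tensile)

The ends cannot move, so σ = EαΔT = 105×10³ × 17.6×10⁻⁶ × 35 = 64.68 MPa.
Axial force P = σA = 64.68 × 2350 = 152000 N = 152 kN, tensile.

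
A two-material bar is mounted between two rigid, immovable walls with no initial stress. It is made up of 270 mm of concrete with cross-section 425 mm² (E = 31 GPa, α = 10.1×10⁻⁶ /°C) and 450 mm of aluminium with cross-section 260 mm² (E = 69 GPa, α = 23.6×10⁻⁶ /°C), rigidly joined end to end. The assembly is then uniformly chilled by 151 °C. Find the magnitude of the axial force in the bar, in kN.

P ≈ 44.2 kN (tensile)

If the supports were absent, the total length change would be Σ αᵢΔT Lᵢ = 10.1×10⁻⁶×151×270 + 23.6×10⁻⁶×151×450 = 2.015 mm.
The walls prevent any net length change, so an axial force P (same in every segment) develops. Compatibility: P · Σ Lᵢ/(AᵢEᵢ) = δ_free.
The series flexibility is Σ Lᵢ/(AᵢEᵢ) = 270/(425×31×10³) + 450/(260×69×10³) = 4.558×10⁻⁵ mm/N.
P = 2.015 / 4.558×10⁻⁵ = 44220 N = 44.22 kN, tensile.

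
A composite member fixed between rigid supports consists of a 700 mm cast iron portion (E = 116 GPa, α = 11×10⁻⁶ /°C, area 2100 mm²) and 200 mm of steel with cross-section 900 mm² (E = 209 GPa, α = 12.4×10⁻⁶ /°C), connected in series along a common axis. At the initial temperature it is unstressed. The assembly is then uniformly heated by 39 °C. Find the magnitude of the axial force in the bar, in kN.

If the supports were absent, the total length change would be Σ αᵢΔT Lᵢ = 11×10⁻⁶×39×700 + 12.4×10⁻⁶×39×200 = 0.397 mm.
The walls prevent any net length change, so an axial force P (same in every segment) develops. Compatibility: P · Σ Lᵢ/(AᵢEᵢ) = δ_free.
Σ Lᵢ/(AᵢEᵢ) = 700/(2100×116×10³) + 200/(900×209×10³) = 3.937×10⁻⁶ mm/N.
So P = 0.397 / 3.937×10⁻⁶ = 100.8 kN, compressive.

P ≈ 101 kN (compressive)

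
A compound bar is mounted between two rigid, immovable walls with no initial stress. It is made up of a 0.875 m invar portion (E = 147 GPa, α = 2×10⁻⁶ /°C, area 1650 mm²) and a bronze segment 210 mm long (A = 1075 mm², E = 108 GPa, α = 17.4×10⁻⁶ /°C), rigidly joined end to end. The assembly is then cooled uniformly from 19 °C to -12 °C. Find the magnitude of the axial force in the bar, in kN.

P ≈ 30.9 kN (tensile)

If the supports were absent, the total length change would be Σ αᵢΔT Lᵢ = 2×10⁻⁶×31×875 + 17.4×10⁻⁶×31×210 = 0.1675 mm.
Since the ends are fixed, an axial force P builds up, equal in every segment, with P · Σ Lᵢ/(AᵢEᵢ) = δ_free.
The series flexibility is Σ Lᵢ/(AᵢEᵢ) = 875/(1650×147×10³) + 210/(1075×108×10³) = 5.416×10⁻⁶ mm/N.
P = 0.1675 / 5.416×10⁻⁶ = 30930 N = 30.93 kN, tensile.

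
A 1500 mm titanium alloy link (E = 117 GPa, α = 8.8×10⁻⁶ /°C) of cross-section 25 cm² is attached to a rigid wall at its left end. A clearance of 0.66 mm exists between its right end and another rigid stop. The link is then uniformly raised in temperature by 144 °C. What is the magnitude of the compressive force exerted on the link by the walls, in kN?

Unrestrained expansion: δ_free = αΔT L = 8.8×10⁻⁶ × 144 × 1500 = 1.901 mm.
The gap closes (δ_free > 0.66 mm) and the wall then resists a further 1.901 − 0.66 = 1.241 mm of expansion.
So σ = E(δ_free − g)/L = 117×10³ × 1.241/1500 = 96.78 MPa.
Force on the wall = σA = 96.78 × 2500 mm² = 242 kN.

P ≈ 242 kN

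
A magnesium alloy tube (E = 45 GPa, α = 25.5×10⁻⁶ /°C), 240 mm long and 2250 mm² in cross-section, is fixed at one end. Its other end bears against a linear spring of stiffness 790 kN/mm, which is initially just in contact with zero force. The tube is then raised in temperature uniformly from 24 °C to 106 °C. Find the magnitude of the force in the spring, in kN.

P ≈ 138 kN

The unrestrained thermal change is αΔT L = 25.5×10⁻⁶ × 82 × 240 = 0.5018 mm.
With a force P in the spring, the elastic change of the tube is PL/(AE) and that of the spring is P/k; compatibility requires their sum to equal δ_free.
So P = δ_free / [L/(AE) + 1/k] = 0.5018 / [ 240/(2250×45×10³) + 1/(790×10³) ].
P = 0.5018 / 3.636×10⁻⁶ = 138000 N.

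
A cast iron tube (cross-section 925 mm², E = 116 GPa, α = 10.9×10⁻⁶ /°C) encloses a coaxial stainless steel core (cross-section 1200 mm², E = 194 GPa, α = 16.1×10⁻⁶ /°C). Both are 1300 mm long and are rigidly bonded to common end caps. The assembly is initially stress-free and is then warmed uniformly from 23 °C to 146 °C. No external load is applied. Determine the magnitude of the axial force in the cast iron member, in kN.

Equilibrium of a rigid end plate with no external load gives equal and opposite internal forces ±P in the two members. Since α_{stainless steel} > α_{cast iron}, heating drives the stainless steel into compression and the cast iron into tension.
Equating the net (thermal + elastic) strains gives |α₁ − α₂|·ΔT = P·[1/(A₁E₁) + 1/(A₂E₂)].
|α₁ − α₂|·ΔT = 5.2×10⁻⁶ × 123 = 0.0006396.
1/(A₁E₁) + 1/(A₂E₂) = 1/(925×116×10³) + 1/(1200×194×10³) = 1.362×10⁻⁸ N⁻¹.
So P = 0.0006396 / 1.362×10⁻⁸ = 46.98 kN.

P ≈ 47 kN (tensile in the cast iron)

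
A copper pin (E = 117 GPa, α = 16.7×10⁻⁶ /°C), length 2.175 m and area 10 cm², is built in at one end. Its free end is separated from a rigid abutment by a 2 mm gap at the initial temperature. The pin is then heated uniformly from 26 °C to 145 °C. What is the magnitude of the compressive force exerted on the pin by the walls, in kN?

If the wall were absent the pin would grow by αΔT L = 16.7×10⁻⁶ × 119 × 2175 = 4.322 mm.
This exceeds the 2 mm gap, so the wall pushes back. The portion of expansion that must be recovered elastically is δ_free − gap = 4.322 − 2 = 2.322 mm.
So σ = E(δ_free − g)/L = 117×10³ × 2.322/2175 = 124.9 MPa.
P = σA = 124.9 × 1000 = 124.9 kN.

P ≈ 125 kN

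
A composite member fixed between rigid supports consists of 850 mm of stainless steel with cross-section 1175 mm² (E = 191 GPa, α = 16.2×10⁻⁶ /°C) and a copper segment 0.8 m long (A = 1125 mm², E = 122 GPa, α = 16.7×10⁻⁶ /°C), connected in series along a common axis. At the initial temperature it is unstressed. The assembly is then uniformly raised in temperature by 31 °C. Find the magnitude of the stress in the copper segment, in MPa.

If the supports were absent, the total length change would be Σ αᵢΔT Lᵢ = 16.2×10⁻⁶×31×850 + 16.7×10⁻⁶×31×800 = 0.841 mm.
The walls prevent any net length change, so an axial force P (same in every segment) develops. Compatibility: P · Σ Lᵢ/(AᵢEᵢ) = δ_free.
Σ Lᵢ/(AᵢEᵢ) = 850/(1175×191×10³) + 800/(1125×122×10³) = 9.616×10⁻⁶ mm/N.
So P = 0.841 / 9.616×10⁻⁶ = 87.46 kN, compressive.
σ_{copper} = P / A = 87460 / 1125 = 77.74 MPa.

σ ≈ 77.7 MPa (compressive)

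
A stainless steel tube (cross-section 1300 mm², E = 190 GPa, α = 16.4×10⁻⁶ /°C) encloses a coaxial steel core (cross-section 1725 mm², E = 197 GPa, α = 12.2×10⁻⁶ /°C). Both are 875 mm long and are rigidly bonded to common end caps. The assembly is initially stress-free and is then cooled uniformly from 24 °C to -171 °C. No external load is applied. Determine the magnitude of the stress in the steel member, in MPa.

The stainless steel has the larger α, so on cooling it would change length more than the steel if both were free. The rigid plates force a common final length, so the stainless steel is put into tension and the steel into compression, with equal and opposite forces P (no external load).
Equating the net (thermal + elastic) strains gives |α₁ − α₂|·ΔT = P·[1/(A₁E₁) + 1/(A₂E₂)].
|α₁ − α₂|·ΔT = 4.2×10⁻⁶ × 195 = 0.000819.
1/(A₁E₁) + 1/(A₂E₂) = 1/(1300×190×10³) + 1/(1725×197×10³) = 6.991×10⁻⁹ N⁻¹.
So P = 0.000819 / 6.991×10⁻⁹ = 117.1 kN.
σ_{steel} = P/A₂ = 117100/1725 = 67.91 MPa, compressive.

σ ≈ 67.9 MPa (compressive)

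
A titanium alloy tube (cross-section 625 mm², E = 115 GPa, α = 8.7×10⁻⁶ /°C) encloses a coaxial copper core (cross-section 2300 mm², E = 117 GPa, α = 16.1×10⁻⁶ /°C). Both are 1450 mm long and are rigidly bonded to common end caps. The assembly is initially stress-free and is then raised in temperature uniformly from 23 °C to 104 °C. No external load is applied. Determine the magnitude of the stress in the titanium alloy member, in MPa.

σ ≈ 54.4 MPa (tensile)

Both members must finish at the same length. With the larger α, the copper tends to over-expand; the plates restrain it, putting the copper in compression and the titanium alloy in tension. With no external load the two internal forces are equal and opposite, magnitude P.
Equating the net (thermal + elastic) strains gives |α₁ − α₂|·ΔT = P·[1/(A₁E₁) + 1/(A₂E₂)].
|α₁ − α₂|·ΔT = 7.4×10⁻⁶ × 81 = 0.0005994.
1/(A₁E₁) + 1/(A₂E₂) = 1/(625×115×10³) + 1/(2300×117×10³) = 1.763×10⁻⁸ N⁻¹.
P = 0.0005994 / 1.763×10⁻⁸ = 34000 N = 34 kN.
σ_{titanium alloy} = P/A₁ = 34000/625 = 54.4 MPa, tensile.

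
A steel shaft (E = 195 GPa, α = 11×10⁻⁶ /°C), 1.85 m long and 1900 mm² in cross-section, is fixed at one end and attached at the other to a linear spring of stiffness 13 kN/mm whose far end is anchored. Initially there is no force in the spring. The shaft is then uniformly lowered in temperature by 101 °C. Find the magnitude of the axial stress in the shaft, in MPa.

Free thermal contraction: δ_free = αΔT L = 11×10⁻⁶ × 101 × 1850 = 2.055 mm.
With a force P in the spring, the elastic change of the shaft is PL/(AE) and that of the spring is P/k; compatibility requires their sum to equal δ_free.
So P = δ_free / [L/(AE) + 1/k] = 2.055 / [ 1850/(1900×195×10³) + 1/(13×10³) ].
P = 2.055 / 8.192×10⁻⁵ = 25090 N.
σ = P/A = 25090/1900 = 13.21 MPa.

σ ≈ 13.2 MPa (tensile)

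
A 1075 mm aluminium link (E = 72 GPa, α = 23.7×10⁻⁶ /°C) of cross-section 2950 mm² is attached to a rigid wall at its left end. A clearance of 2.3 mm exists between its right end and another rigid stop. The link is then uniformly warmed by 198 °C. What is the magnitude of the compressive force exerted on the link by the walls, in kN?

P ≈ 542 kN

Unrestrained expansion: δ_free = αΔT L = 23.7×10⁻⁶ × 198 × 1075 = 5.045 mm.
The gap closes (δ_free > 2.3 mm) and the wall then resists a further 5.045 − 2.3 = 2.745 mm of expansion.
So σ = E(δ_free − g)/L = 72×10³ × 2.745/1075 = 183.8 MPa.
Force on the wall = σA = 183.8 × 2950 mm² = 542.3 kN.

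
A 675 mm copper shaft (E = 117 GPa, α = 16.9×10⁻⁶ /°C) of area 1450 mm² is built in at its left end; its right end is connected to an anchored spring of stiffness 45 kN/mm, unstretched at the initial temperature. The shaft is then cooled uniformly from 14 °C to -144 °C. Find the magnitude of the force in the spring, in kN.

P ≈ 68.8 kN

The unrestrained thermal change is αΔT L = 16.9×10⁻⁶ × 158 × 675 = 1.802 mm.
With a force P in the spring, the elastic change of the shaft is PL/(AE) and that of the spring is P/k; compatibility requires their sum to equal δ_free.
So P = δ_free / [L/(AE) + 1/k] = 1.802 / [ 675/(1450×117×10³) + 1/(45×10³) ].
P = 1.802 / 2.62×10⁻⁵ = 68790 N.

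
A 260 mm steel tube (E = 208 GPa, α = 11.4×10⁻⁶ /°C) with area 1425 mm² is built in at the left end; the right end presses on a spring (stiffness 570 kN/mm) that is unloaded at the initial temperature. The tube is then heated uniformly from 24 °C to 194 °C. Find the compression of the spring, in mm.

The unrestrained thermal change is αΔT L = 11.4×10⁻⁶ × 170 × 260 = 0.5039 mm.
With a force P in the spring, the elastic change of the tube is PL/(AE) and that of the spring is P/k; compatibility requires their sum to equal δ_free.
P [ L/(AE) + 1/k ] = δ_free → P [ 260/(1425×208×10³) + 1/(570×10³) ] = 0.5039.
P = 0.5039 / 2.632×10⁻⁶ = 191500 N.
Spring compression = P/k = 191500/(570×10³) = 0.3359 mm.

δ ≈ 0.336 mm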